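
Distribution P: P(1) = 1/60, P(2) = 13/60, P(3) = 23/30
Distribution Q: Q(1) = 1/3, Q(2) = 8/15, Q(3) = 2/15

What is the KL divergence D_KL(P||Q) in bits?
1.5811 bits

D_KL(P||Q) = Σ P(x) log₂(P(x)/Q(x))

Computing term by term:
  P(1)·log₂(P(1)/Q(1)) = (1/60)·log₂((1/60)/(1/3)) = -0.07203
  P(2)·log₂(P(2)/Q(2)) = (13/60)·log₂((13/60)/(8/15)) = -0.28157
  P(3)·log₂(P(3)/Q(3)) = (23/30)·log₂((23/30)/(2/15)) = 1.93473

D_KL(P||Q) = -0.07203 - 0.28157 + 1.93473 = 1.58113 ≈ 1.5811 bits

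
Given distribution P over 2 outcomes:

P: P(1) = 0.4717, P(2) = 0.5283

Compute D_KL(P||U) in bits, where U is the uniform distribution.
0.0023 bits

U(i) = 1/2 for all i

D_KL(P||U) = Σ P(x) log₂(P(x) / (1/2))
           = Σ P(x) log₂(P(x)) + log₂(2)
           = log₂(2) - H(P)

H(P) = -Σ P(x) log₂(P(x)):
  -P(1)·log₂(P(1)) = -(0.4717)·log₂(0.4717) = 0.51135
  -P(2)·log₂(P(2)) = -(0.5283)·log₂(0.5283) = 0.48634
H(P) = 0.51135 + 0.48634 = 0.99769 bits

log₂(2) = 1.00000 bits

D_KL(P||U) = 1.00000 - 0.99769 = 0.00231 ≈ 0.0023 bits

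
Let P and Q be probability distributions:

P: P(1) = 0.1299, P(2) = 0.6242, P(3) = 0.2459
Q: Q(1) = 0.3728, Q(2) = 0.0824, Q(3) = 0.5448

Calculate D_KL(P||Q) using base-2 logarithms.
1.3437 bits

D_KL(P||Q) = Σ P(x) log₂(P(x)/Q(x))

Computing term by term:
  P(1)·log₂(P(1)/Q(1)) = 0.1299·log₂(0.1299/0.3728) = -0.19758
  P(2)·log₂(P(2)/Q(2)) = 0.6242·log₂(0.6242/0.0824) = 1.82347
  P(3)·log₂(P(3)/Q(3)) = 0.2459·log₂(0.2459/0.5448) = -0.28221

D_KL(P||Q) = -0.19758 + 1.82347 - 0.28221 = 1.34368 ≈ 1.3437 bits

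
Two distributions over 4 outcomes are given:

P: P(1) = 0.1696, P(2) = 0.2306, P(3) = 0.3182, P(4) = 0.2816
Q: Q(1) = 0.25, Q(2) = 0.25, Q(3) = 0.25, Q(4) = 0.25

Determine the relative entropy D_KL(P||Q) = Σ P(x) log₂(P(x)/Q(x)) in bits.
0.0373 bits

D_KL(P||Q) = Σ P(x) log₂(P(x)/Q(x))

Computing term by term:
  P(1)·log₂(P(1)/Q(1)) = 0.1696·log₂(0.1696/0.25) = -0.09494
  P(2)·log₂(P(2)/Q(2)) = 0.2306·log₂(0.2306/0.25) = -0.02687
  P(3)·log₂(P(3)/Q(3)) = 0.3182·log₂(0.3182/0.25) = 0.11074
  P(4)·log₂(P(4)/Q(4)) = 0.2816·log₂(0.2816/0.25) = 0.04836

D_KL(P||Q) = -0.09494 - 0.02687 + 0.11074 + 0.04836 = 0.03729 ≈ 0.0373 bits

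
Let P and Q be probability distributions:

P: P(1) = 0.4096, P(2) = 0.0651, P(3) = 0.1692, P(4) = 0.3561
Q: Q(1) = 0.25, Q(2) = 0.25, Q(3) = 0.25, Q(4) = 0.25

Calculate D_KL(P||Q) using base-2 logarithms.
0.2518 bits

D_KL(P||Q) = Σ P(x) log₂(P(x)/Q(x))

Computing term by term:
  P(1)·log₂(P(1)/Q(1)) = 0.4096·log₂(0.4096/0.25) = 0.29175
  P(2)·log₂(P(2)/Q(2)) = 0.0651·log₂(0.0651/0.25) = -0.12637
  P(3)·log₂(P(3)/Q(3)) = 0.1692·log₂(0.1692/0.25) = -0.09529
  P(4)·log₂(P(4)/Q(4)) = 0.3561·log₂(0.3561/0.25) = 0.18174

D_KL(P||Q) = 0.29175 - 0.12637 - 0.09529 + 0.18174 = 0.25183 ≈ 0.2518 bits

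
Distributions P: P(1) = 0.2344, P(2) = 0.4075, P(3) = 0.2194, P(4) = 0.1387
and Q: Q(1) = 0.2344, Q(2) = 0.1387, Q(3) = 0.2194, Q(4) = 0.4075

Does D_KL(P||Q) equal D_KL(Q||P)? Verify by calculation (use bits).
D_KL(P||Q) = 0.4179 bits, D_KL(Q||P) = 0.4179 bits. Yes — for this pair D_KL(P||Q) = D_KL(Q||P).

D_KL(P||Q) = Σ P(x) log₂(P(x)/Q(x))

Computing term by term:
  P(1)·log₂(P(1)/Q(1)) = 0.2344·log₂(0.2344/0.2344) = 0.00000
  P(2)·log₂(P(2)/Q(2)) = 0.4075·log₂(0.4075/0.1387) = 0.63359
  P(3)·log₂(P(3)/Q(3)) = 0.2194·log₂(0.2194/0.2194) = 0.00000
  P(4)·log₂(P(4)/Q(4)) = 0.1387·log₂(0.1387/0.4075) = -0.21566

D_KL(P||Q) = 0.00000 + 0.63359 + 0.00000 - 0.21566 = 0.41793 ≈ 0.4179 bits

D_KL(Q||P) = Σ Q(x) log₂(Q(x)/P(x))

Computing term by term:
  Q(1)·log₂(Q(1)/P(1)) = 0.2344·log₂(0.2344/0.2344) = 0.00000
  Q(2)·log₂(Q(2)/P(2)) = 0.1387·log₂(0.1387/0.4075) = -0.21566
  Q(3)·log₂(Q(3)/P(3)) = 0.2194·log₂(0.2194/0.2194) = 0.00000
  Q(4)·log₂(Q(4)/P(4)) = 0.4075·log₂(0.4075/0.1387) = 0.63359

D_KL(Q||P) = 0.00000 - 0.21566 + 0.00000 + 0.63359 = 0.41793 ≈ 0.4179 bits

These ARE equal here. Q is P with outcomes relabeled (Q(2) = P(4), Q(4) = P(2)) by a relabeling that is its own inverse, so the two sums contain exactly the same terms in a different order. This is a special case — KL divergence is not symmetric in general: D_KL(P||Q) ≠ D_KL(Q||P) for most P, Q.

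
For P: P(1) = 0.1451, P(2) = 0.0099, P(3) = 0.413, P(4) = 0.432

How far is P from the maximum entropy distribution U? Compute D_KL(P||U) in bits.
0.4800 bits

U(i) = 1/4 for all i

D_KL(P||U) = Σ P(x) log₂(P(x) / (1/4))
           = Σ P(x) log₂(P(x)) + log₂(4)
           = log₂(4) - H(P)

H(P) = -Σ P(x) log₂(P(x)):
  -P(1)·log₂(P(1)) = -(0.1451)·log₂(0.1451) = 0.40409
  -P(2)·log₂(P(2)) = -(0.0099)·log₂(0.0099) = 0.06592
  -P(3)·log₂(P(3)) = -(0.413)·log₂(0.413) = 0.52690
  -P(4)·log₂(P(4)) = -(0.432)·log₂(0.432) = 0.52311
H(P) = 0.40409 + 0.06592 + 0.52690 + 0.52311 = 1.52002 bits

log₂(4) = 2.00000 bits

D_KL(P||U) = 2.00000 - 1.52002 = 0.47998 ≈ 0.4800 bits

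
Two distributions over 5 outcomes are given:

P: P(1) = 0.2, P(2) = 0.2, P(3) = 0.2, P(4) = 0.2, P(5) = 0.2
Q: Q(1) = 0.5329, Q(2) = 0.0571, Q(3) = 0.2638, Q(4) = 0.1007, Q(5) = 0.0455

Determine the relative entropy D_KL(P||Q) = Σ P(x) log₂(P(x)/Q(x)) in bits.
0.6242 bits

D_KL(P||Q) = Σ P(x) log₂(P(x)/Q(x))

Computing term by term:
  P(1)·log₂(P(1)/Q(1)) = 0.2·log₂(0.2/0.5329) = -0.28277
  P(2)·log₂(P(2)/Q(2)) = 0.2·log₂(0.2/0.0571) = 0.36169
  P(3)·log₂(P(3)/Q(3)) = 0.2·log₂(0.2/0.2638) = -0.07989
  P(4)·log₂(P(4)/Q(4)) = 0.2·log₂(0.2/0.1007) = 0.19799
  P(5)·log₂(P(5)/Q(5)) = 0.2·log₂(0.2/0.0455) = 0.42721

D_KL(P||Q) = -0.28277 + 0.36169 - 0.07989 + 0.19799 + 0.42721 = 0.62423 ≈ 0.6242 bits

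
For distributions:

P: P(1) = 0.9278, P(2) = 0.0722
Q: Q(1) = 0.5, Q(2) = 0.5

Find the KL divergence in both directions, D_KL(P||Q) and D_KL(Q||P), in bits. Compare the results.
D_KL(P||Q) = 0.6259 bits, D_KL(Q||P) = 0.9500 bits. D_KL(Q||P) is larger than D_KL(P||Q) by 0.3241 bits; the two directions differ.

D_KL(P||Q) = Σ P(x) log₂(P(x)/Q(x))

Computing term by term:
  P(1)·log₂(P(1)/Q(1)) = 0.9278·log₂(0.9278/0.5) = 0.82749
  P(2)·log₂(P(2)/Q(2)) = 0.0722·log₂(0.0722/0.5) = -0.20157

D_KL(P||Q) = 0.82749 - 0.20157 = 0.62592 ≈ 0.6259 bits

D_KL(Q||P) = Σ Q(x) log₂(Q(x)/P(x))

Computing term by term:
  Q(1)·log₂(Q(1)/P(1)) = 0.5·log₂(0.5/0.9278) = -0.44594
  Q(2)·log₂(Q(2)/P(2)) = 0.5·log₂(0.5/0.0722) = 1.39593

D_KL(Q||P) = -0.44594 + 1.39593 = 0.94999 ≈ 0.9500 bits

These are NOT equal (difference: 0.3241 bits). KL divergence is asymmetric: D_KL(P||Q) ≠ D_KL(Q||P) in general.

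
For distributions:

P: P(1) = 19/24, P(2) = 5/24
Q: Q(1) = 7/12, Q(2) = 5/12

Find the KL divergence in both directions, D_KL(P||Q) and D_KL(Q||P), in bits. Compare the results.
D_KL(P||Q) = 0.1405 bits, D_KL(Q||P) = 0.1597 bits. D_KL(Q||P) is larger than D_KL(P||Q) by 0.0192 bits; the two directions differ.

D_KL(P||Q) = Σ P(x) log₂(P(x)/Q(x))

Computing term by term:
  P(1)·log₂(P(1)/Q(1)) = (19/24)·log₂((19/24)/(7/12)) = 0.34879
  P(2)·log₂(P(2)/Q(2)) = (5/24)·log₂((5/24)/(5/12)) = -0.20833

D_KL(P||Q) = 0.34879 - 0.20833 = 0.14046 ≈ 0.1405 bits

D_KL(Q||P) = Σ Q(x) log₂(Q(x)/P(x))

Computing term by term:
  Q(1)·log₂(Q(1)/P(1)) = (7/12)·log₂((7/12)/(19/24)) = -0.25700
  Q(2)·log₂(Q(2)/P(2)) = (5/12)·log₂((5/12)/(5/24)) = 0.41667

D_KL(Q||P) = -0.25700 + 0.41667 = 0.15967 ≈ 0.1597 bits

These are NOT equal (difference: 0.0192 bits). KL divergence is asymmetric: D_KL(P||Q) ≠ D_KL(Q||P) in general.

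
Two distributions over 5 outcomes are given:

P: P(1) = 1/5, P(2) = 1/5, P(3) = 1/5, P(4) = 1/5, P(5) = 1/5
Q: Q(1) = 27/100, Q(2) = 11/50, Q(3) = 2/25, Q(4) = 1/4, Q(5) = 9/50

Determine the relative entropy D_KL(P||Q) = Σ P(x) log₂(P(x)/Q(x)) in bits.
0.1163 bits

D_KL(P||Q) = Σ P(x) log₂(P(x)/Q(x))

Computing term by term:
  P(1)·log₂(P(1)/Q(1)) = (1/5)·log₂((1/5)/(27/100)) = -0.08659
  P(2)·log₂(P(2)/Q(2)) = (1/5)·log₂((1/5)/(11/50)) = -0.02750
  P(3)·log₂(P(3)/Q(3)) = (1/5)·log₂((1/5)/(2/25)) = 0.26439
  P(4)·log₂(P(4)/Q(4)) = (1/5)·log₂((1/5)/(1/4)) = -0.06439
  P(5)·log₂(P(5)/Q(5)) = (1/5)·log₂((1/5)/(9/50)) = 0.03040

D_KL(P||Q) = -0.08659 - 0.02750 + 0.26439 - 0.06439 + 0.03040 = 0.11631 ≈ 0.1163 bits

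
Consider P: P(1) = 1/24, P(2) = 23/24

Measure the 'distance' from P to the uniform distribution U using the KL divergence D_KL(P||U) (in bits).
0.7501 bits

U(i) = 1/2 for all i

D_KL(P||U) = Σ P(x) log₂(P(x) / (1/2))
           = Σ P(x) log₂(P(x)) + log₂(2)
           = log₂(2) - H(P)

H(P) = -Σ P(x) log₂(P(x)):
  -P(1)·log₂(P(1)) = -(1/24)·log₂(1/24) = 0.19104
  -P(2)·log₂(P(2)) = -(23/24)·log₂(23/24) = 0.05884
H(P) = 0.19104 + 0.05884 = 0.24988 bits

log₂(2) = 1.00000 bits

D_KL(P||U) = 1.00000 - 0.24988 = 0.75012 ≈ 0.7501 bits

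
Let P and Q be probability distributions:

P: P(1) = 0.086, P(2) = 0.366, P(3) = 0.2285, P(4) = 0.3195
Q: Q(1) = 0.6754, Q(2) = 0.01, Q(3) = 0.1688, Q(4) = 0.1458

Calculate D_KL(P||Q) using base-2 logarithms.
2.1067 bits

D_KL(P||Q) = Σ P(x) log₂(P(x)/Q(x))

Computing term by term:
  P(1)·log₂(P(1)/Q(1)) = 0.086·log₂(0.086/0.6754) = -0.25571
  P(2)·log₂(P(2)/Q(2)) = 0.366·log₂(0.366/0.01) = 1.90092
  P(3)·log₂(P(3)/Q(3)) = 0.2285·log₂(0.2285/0.1688) = 0.09983
  P(4)·log₂(P(4)/Q(4)) = 0.3195·log₂(0.3195/0.1458) = 0.36162

D_KL(P||Q) = -0.25571 + 1.90092 + 0.09983 + 0.36162 = 2.10666 ≈ 2.1067 bits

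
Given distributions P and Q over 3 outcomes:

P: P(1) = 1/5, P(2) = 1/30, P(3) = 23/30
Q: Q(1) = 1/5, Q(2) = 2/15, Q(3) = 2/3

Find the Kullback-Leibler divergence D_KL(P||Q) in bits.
0.0879 bits

D_KL(P||Q) = Σ P(x) log₂(P(x)/Q(x))

Computing term by term:
  P(1)·log₂(P(1)/Q(1)) = (1/5)·log₂((1/5)/(1/5)) = 0.00000
  P(2)·log₂(P(2)/Q(2)) = (1/30)·log₂((1/30)/(2/15)) = -0.06667
  P(3)·log₂(P(3)/Q(3)) = (23/30)·log₂((23/30)/(2/3)) = 0.15459

D_KL(P||Q) = 0.00000 - 0.06667 + 0.15459 = 0.08792 ≈ 0.0879 bits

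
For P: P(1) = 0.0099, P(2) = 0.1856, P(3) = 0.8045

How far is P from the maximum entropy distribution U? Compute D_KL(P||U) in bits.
0.8156 bits

U(i) = 1/3 for all i

D_KL(P||U) = Σ P(x) log₂(P(x) / (1/3))
           = Σ P(x) log₂(P(x)) + log₂(3)
           = log₂(3) - H(P)

H(P) = -Σ P(x) log₂(P(x)):
  -P(1)·log₂(P(1)) = -(0.0099)·log₂(0.0099) = 0.06592
  -P(2)·log₂(P(2)) = -(0.1856)·log₂(0.1856) = 0.45096
  -P(3)·log₂(P(3)) = -(0.8045)·log₂(0.8045) = 0.25248
H(P) = 0.06592 + 0.45096 + 0.25248 = 0.76936 bits

log₂(3) = 1.58496 bits

D_KL(P||U) = 1.58496 - 0.76936 = 0.81560 ≈ 0.8156 bits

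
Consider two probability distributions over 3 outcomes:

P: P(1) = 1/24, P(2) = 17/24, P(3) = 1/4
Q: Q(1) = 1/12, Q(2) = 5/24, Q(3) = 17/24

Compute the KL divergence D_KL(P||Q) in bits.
0.8333 bits

D_KL(P||Q) = Σ P(x) log₂(P(x)/Q(x))

Computing term by term:
  P(1)·log₂(P(1)/Q(1)) = (1/24)·log₂((1/24)/(1/12)) = -0.04167
  P(2)·log₂(P(2)/Q(2)) = (17/24)·log₂((17/24)/(5/24)) = 1.25059
  P(3)·log₂(P(3)/Q(3)) = (1/4)·log₂((1/4)/(17/24)) = -0.37563

D_KL(P||Q) = -0.04167 + 1.25059 - 0.37563 = 0.83329 ≈ 0.8333 bits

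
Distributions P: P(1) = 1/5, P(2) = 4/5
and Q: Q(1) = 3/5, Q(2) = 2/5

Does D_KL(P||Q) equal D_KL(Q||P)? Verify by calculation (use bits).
D_KL(P||Q) = 0.4830 bits, D_KL(Q||P) = 0.5510 bits. No — D_KL(P||Q) ≠ D_KL(Q||P) for this pair.

D_KL(P||Q) = Σ P(x) log₂(P(x)/Q(x))

Computing term by term:
  P(1)·log₂(P(1)/Q(1)) = (1/5)·log₂((1/5)/(3/5)) = -0.31699
  P(2)·log₂(P(2)/Q(2)) = (4/5)·log₂((4/5)/(2/5)) = 0.80000

D_KL(P||Q) = -0.31699 + 0.80000 = 0.48301 ≈ 0.4830 bits

D_KL(Q||P) = Σ Q(x) log₂(Q(x)/P(x))

Computing term by term:
  Q(1)·log₂(Q(1)/P(1)) = (3/5)·log₂((3/5)/(1/5)) = 0.95098
  Q(2)·log₂(Q(2)/P(2)) = (2/5)·log₂((2/5)/(4/5)) = -0.40000

D_KL(Q||P) = 0.95098 - 0.40000 = 0.55098 ≈ 0.5510 bits

These are NOT equal (difference: 0.0680 bits). KL divergence is asymmetric: D_KL(P||Q) ≠ D_KL(Q||P) in general.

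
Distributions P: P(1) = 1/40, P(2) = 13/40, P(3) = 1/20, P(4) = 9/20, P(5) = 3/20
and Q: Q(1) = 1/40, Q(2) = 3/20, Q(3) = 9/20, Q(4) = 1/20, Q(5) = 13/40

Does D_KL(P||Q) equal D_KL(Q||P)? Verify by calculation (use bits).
D_KL(P||Q) = 1.4632 bits, D_KL(Q||P) = 1.4632 bits. Yes — for this pair D_KL(P||Q) = D_KL(Q||P).

D_KL(P||Q) = Σ P(x) log₂(P(x)/Q(x))

Computing term by term:
  P(1)·log₂(P(1)/Q(1)) = (1/40)·log₂((1/40)/(1/40)) = 0.00000
  P(2)·log₂(P(2)/Q(2)) = (13/40)·log₂((13/40)/(3/20)) = 0.36253
  P(3)·log₂(P(3)/Q(3)) = (1/20)·log₂((1/20)/(9/20)) = -0.15850
  P(4)·log₂(P(4)/Q(4)) = (9/20)·log₂((9/20)/(1/20)) = 1.42647
  P(5)·log₂(P(5)/Q(5)) = (3/20)·log₂((3/20)/(13/40)) = -0.16732

D_KL(P||Q) = 0.00000 + 0.36253 - 0.15850 + 1.42647 - 0.16732 = 1.46318 ≈ 1.4632 bits

D_KL(Q||P) = Σ Q(x) log₂(Q(x)/P(x))

Computing term by term:
  Q(1)·log₂(Q(1)/P(1)) = (1/40)·log₂((1/40)/(1/40)) = 0.00000
  Q(2)·log₂(Q(2)/P(2)) = (3/20)·log₂((3/20)/(13/40)) = -0.16732
  Q(3)·log₂(Q(3)/P(3)) = (9/20)·log₂((9/20)/(1/20)) = 1.42647
  Q(4)·log₂(Q(4)/P(4)) = (1/20)·log₂((1/20)/(9/20)) = -0.15850
  Q(5)·log₂(Q(5)/P(5)) = (13/40)·log₂((13/40)/(3/20)) = 0.36253

D_KL(Q||P) = 0.00000 - 0.16732 + 1.42647 - 0.15850 + 0.36253 = 1.46318 ≈ 1.4632 bits

These ARE equal here. Q is P with outcomes relabeled (Q(2) = P(5), Q(3) = P(4), Q(4) = P(3), Q(5) = P(2)) by a relabeling that is its own inverse, so the two sums contain exactly the same terms in a different order. This is a special case — KL divergence is not symmetric in general: D_KL(P||Q) ≠ D_KL(Q||P) for most P, Q.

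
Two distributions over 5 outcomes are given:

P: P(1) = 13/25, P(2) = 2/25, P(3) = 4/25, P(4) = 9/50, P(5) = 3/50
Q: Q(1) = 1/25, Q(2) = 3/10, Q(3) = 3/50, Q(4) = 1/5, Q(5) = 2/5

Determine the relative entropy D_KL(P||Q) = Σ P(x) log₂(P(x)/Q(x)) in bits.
1.8065 bits

D_KL(P||Q) = Σ P(x) log₂(P(x)/Q(x))

Computing term by term:
  P(1)·log₂(P(1)/Q(1)) = (13/25)·log₂((13/25)/(1/25)) = 1.92423
  P(2)·log₂(P(2)/Q(2)) = (2/25)·log₂((2/25)/(3/10)) = -0.15255
  P(3)·log₂(P(3)/Q(3)) = (4/25)·log₂((4/25)/(3/50)) = 0.22641
  P(4)·log₂(P(4)/Q(4)) = (9/50)·log₂((9/50)/(1/5)) = -0.02736
  P(5)·log₂(P(5)/Q(5)) = (3/50)·log₂((3/50)/(2/5)) = -0.16422

D_KL(P||Q) = 1.92423 - 0.15255 + 0.22641 - 0.02736 - 0.16422 = 1.80651 ≈ 1.8065 bits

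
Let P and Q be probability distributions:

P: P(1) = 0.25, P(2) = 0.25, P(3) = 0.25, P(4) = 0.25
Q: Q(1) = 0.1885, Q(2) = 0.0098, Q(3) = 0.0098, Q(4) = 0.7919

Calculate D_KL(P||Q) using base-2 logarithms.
2.0225 bits

D_KL(P||Q) = Σ P(x) log₂(P(x)/Q(x))

Computing term by term:
  P(1)·log₂(P(1)/Q(1)) = 0.25·log₂(0.25/0.1885) = 0.10184
  P(2)·log₂(P(2)/Q(2)) = 0.25·log₂(0.25/0.0098) = 1.16825
  P(3)·log₂(P(3)/Q(3)) = 0.25·log₂(0.25/0.0098) = 1.16825
  P(4)·log₂(P(4)/Q(4)) = 0.25·log₂(0.25/0.7919) = -0.41585

D_KL(P||Q) = 0.10184 + 1.16825 + 1.16825 - 0.41585 = 2.02249 ≈ 2.0225 bits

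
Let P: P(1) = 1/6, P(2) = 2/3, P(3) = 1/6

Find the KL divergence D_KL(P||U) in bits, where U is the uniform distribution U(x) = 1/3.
0.3333 bits

U(i) = 1/3 for all i

D_KL(P||U) = Σ P(x) log₂(P(x) / (1/3))
           = Σ P(x) log₂(P(x)) + log₂(3)
           = log₂(3) - H(P)

H(P) = -Σ P(x) log₂(P(x)):
  -P(1)·log₂(P(1)) = -(1/6)·log₂(1/6) = 0.43083
  -P(2)·log₂(P(2)) = -(2/3)·log₂(2/3) = 0.38998
  -P(3)·log₂(P(3)) = -(1/6)·log₂(1/6) = 0.43083
H(P) = 0.43083 + 0.38998 + 0.43083 = 1.25164 bits

log₂(3) = 1.58496 bits

D_KL(P||U) = 1.58496 - 1.25164 = 0.33332 ≈ 0.3333 bits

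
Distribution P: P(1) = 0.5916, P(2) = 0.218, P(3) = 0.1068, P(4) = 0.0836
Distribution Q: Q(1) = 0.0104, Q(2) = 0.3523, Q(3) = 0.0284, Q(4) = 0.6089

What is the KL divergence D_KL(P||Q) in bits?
3.2627 bits

D_KL(P||Q) = Σ P(x) log₂(P(x)/Q(x))

Computing term by term:
  P(1)·log₂(P(1)/Q(1)) = 0.5916·log₂(0.5916/0.0104) = 3.44901
  P(2)·log₂(P(2)/Q(2)) = 0.218·log₂(0.218/0.3523) = -0.15096
  P(3)·log₂(P(3)/Q(3)) = 0.1068·log₂(0.1068/0.0284) = 0.20409
  P(4)·log₂(P(4)/Q(4)) = 0.0836·log₂(0.0836/0.6089) = -0.23948

D_KL(P||Q) = 3.44901 - 0.15096 + 0.20409 - 0.23948 = 3.26266 ≈ 3.2627 bits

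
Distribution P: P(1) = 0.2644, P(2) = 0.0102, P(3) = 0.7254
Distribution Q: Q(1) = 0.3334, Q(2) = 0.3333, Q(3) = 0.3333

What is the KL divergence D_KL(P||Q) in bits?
0.6741 bits

D_KL(P||Q) = Σ P(x) log₂(P(x)/Q(x))

Computing term by term:
  P(1)·log₂(P(1)/Q(1)) = 0.2644·log₂(0.2644/0.3334) = -0.08845
  P(2)·log₂(P(2)/Q(2)) = 0.0102·log₂(0.0102/0.3333) = -0.05131
  P(3)·log₂(P(3)/Q(3)) = 0.7254·log₂(0.7254/0.3333) = 0.81387

D_KL(P||Q) = -0.08845 - 0.05131 + 0.81387 = 0.67411 ≈ 0.6741 bits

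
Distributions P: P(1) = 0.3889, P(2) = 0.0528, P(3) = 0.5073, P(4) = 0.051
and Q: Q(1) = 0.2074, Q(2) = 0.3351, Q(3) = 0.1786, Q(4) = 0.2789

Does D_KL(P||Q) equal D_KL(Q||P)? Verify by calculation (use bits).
D_KL(P||Q) = 0.8510 bits, D_KL(Q||P) = 1.1199 bits. No — D_KL(P||Q) ≠ D_KL(Q||P) for this pair.

D_KL(P||Q) = Σ P(x) log₂(P(x)/Q(x))

Computing term by term:
  P(1)·log₂(P(1)/Q(1)) = 0.3889·log₂(0.3889/0.2074) = 0.35273
  P(2)·log₂(P(2)/Q(2)) = 0.0528·log₂(0.0528/0.3351) = -0.14076
  P(3)·log₂(P(3)/Q(3)) = 0.5073·log₂(0.5073/0.1786) = 0.76405
  P(4)·log₂(P(4)/Q(4)) = 0.051·log₂(0.051/0.2789) = -0.12501

D_KL(P||Q) = 0.35273 - 0.14076 + 0.76405 - 0.12501 = 0.85101 ≈ 0.8510 bits

D_KL(Q||P) = Σ Q(x) log₂(Q(x)/P(x))

Computing term by term:
  Q(1)·log₂(Q(1)/P(1)) = 0.2074·log₂(0.2074/0.3889) = -0.18811
  Q(2)·log₂(Q(2)/P(2)) = 0.3351·log₂(0.3351/0.0528) = 0.89337
  Q(3)·log₂(Q(3)/P(3)) = 0.1786·log₂(0.1786/0.5073) = -0.26899
  Q(4)·log₂(Q(4)/P(4)) = 0.2789·log₂(0.2789/0.051) = 0.68363

D_KL(Q||P) = -0.18811 + 0.89337 - 0.26899 + 0.68363 = 1.11990 ≈ 1.1199 bits

These are NOT equal (difference: 0.2689 bits). KL divergence is asymmetric: D_KL(P||Q) ≠ D_KL(Q||P) in general.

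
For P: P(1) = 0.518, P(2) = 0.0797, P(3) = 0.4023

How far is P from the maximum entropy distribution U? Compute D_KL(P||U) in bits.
0.2741 bits

U(i) = 1/3 for all i

D_KL(P||U) = Σ P(x) log₂(P(x) / (1/3))
           = Σ P(x) log₂(P(x)) + log₂(3)
           = log₂(3) - H(P)

H(P) = -Σ P(x) log₂(P(x)):
  -P(1)·log₂(P(1)) = -(0.518)·log₂(0.518) = 0.49157
  -P(2)·log₂(P(2)) = -(0.0797)·log₂(0.0797) = 0.29085
  -P(3)·log₂(P(3)) = -(0.4023)·log₂(0.4023) = 0.52848
H(P) = 0.49157 + 0.29085 + 0.52848 = 1.31090 bits

log₂(3) = 1.58496 bits

D_KL(P||U) = 1.58496 - 1.31090 = 0.27406 ≈ 0.2741 bits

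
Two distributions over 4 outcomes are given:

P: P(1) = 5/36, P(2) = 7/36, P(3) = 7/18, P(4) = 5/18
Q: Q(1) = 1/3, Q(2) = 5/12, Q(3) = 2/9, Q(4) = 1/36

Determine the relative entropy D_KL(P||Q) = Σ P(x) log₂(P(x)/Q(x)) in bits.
0.8475 bits

D_KL(P||Q) = Σ P(x) log₂(P(x)/Q(x))

Computing term by term:
  P(1)·log₂(P(1)/Q(1)) = (5/36)·log₂((5/36)/(1/3)) = -0.17542
  P(2)·log₂(P(2)/Q(2)) = (7/36)·log₂((7/36)/(5/12)) = -0.21380
  P(3)·log₂(P(3)/Q(3)) = (7/18)·log₂((7/18)/(2/9)) = 0.31397
  P(4)·log₂(P(4)/Q(4)) = (5/18)·log₂((5/18)/(1/36)) = 0.92276

D_KL(P||Q) = -0.17542 - 0.21380 + 0.31397 + 0.92276 = 0.84751 ≈ 0.8475 bits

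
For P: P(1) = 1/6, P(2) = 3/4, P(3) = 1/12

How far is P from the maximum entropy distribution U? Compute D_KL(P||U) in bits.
0.5441 bits

U(i) = 1/3 for all i

D_KL(P||U) = Σ P(x) log₂(P(x) / (1/3))
           = Σ P(x) log₂(P(x)) + log₂(3)
           = log₂(3) - H(P)

H(P) = -Σ P(x) log₂(P(x)):
  -P(1)·log₂(P(1)) = -(1/6)·log₂(1/6) = 0.43083
  -P(2)·log₂(P(2)) = -(3/4)·log₂(3/4) = 0.31128
  -P(3)·log₂(P(3)) = -(1/12)·log₂(1/12) = 0.29875
H(P) = 0.43083 + 0.31128 + 0.29875 = 1.04086 bits

log₂(3) = 1.58496 bits

D_KL(P||U) = 1.58496 - 1.04086 = 0.54410 ≈ 0.5441 bits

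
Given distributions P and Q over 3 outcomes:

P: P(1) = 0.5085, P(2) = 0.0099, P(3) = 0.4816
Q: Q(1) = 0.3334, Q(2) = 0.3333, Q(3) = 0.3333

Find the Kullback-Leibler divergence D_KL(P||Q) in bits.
0.5152 bits

D_KL(P||Q) = Σ P(x) log₂(P(x)/Q(x))

Computing term by term:
  P(1)·log₂(P(1)/Q(1)) = 0.5085·log₂(0.5085/0.3334) = 0.30967
  P(2)·log₂(P(2)/Q(2)) = 0.0099·log₂(0.0099/0.3333) = -0.05023
  P(3)·log₂(P(3)/Q(3)) = 0.4816·log₂(0.4816/0.3333) = 0.25574

D_KL(P||Q) = 0.30967 - 0.05023 + 0.25574 = 0.51518 ≈ 0.5152 bits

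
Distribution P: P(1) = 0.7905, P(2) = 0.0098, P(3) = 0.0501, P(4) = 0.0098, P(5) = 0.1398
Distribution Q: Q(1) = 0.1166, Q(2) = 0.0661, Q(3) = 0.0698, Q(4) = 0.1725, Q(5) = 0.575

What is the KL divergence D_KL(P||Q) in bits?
1.8060 bits

D_KL(P||Q) = Σ P(x) log₂(P(x)/Q(x))

Computing term by term:
  P(1)·log₂(P(1)/Q(1)) = 0.7905·log₂(0.7905/0.1166) = 2.18273
  P(2)·log₂(P(2)/Q(2)) = 0.0098·log₂(0.0098/0.0661) = -0.02699
  P(3)·log₂(P(3)/Q(3)) = 0.0501·log₂(0.0501/0.0698) = -0.02397
  P(4)·log₂(P(4)/Q(4)) = 0.0098·log₂(0.0098/0.1725) = -0.04055
  P(5)·log₂(P(5)/Q(5)) = 0.1398·log₂(0.1398/0.575) = -0.28522

D_KL(P||Q) = 2.18273 - 0.02699 - 0.02397 - 0.04055 - 0.28522 = 1.80600 ≈ 1.8060 bits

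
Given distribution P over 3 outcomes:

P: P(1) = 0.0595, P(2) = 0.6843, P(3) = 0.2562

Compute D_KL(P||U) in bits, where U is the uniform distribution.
0.4649 bits

U(i) = 1/3 for all i

D_KL(P||U) = Σ P(x) log₂(P(x) / (1/3))
           = Σ P(x) log₂(P(x)) + log₂(3)
           = log₂(3) - H(P)

H(P) = -Σ P(x) log₂(P(x)):
  -P(1)·log₂(P(1)) = -(0.0595)·log₂(0.0595) = 0.24222
  -P(2)·log₂(P(2)) = -(0.6843)·log₂(0.6843) = 0.37452
  -P(3)·log₂(P(3)) = -(0.2562)·log₂(0.2562) = 0.50335
H(P) = 0.24222 + 0.37452 + 0.50335 = 1.12009 bits

log₂(3) = 1.58496 bits

D_KL(P||U) = 1.58496 - 1.12009 = 0.46487 ≈ 0.4649 bits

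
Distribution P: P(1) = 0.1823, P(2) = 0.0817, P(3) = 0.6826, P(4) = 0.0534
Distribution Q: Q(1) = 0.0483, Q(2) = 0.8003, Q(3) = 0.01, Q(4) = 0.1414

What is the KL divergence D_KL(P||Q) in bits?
4.1644 bits

D_KL(P||Q) = Σ P(x) log₂(P(x)/Q(x))

Computing term by term:
  P(1)·log₂(P(1)/Q(1)) = 0.1823·log₂(0.1823/0.0483) = 0.34933
  P(2)·log₂(P(2)/Q(2)) = 0.0817·log₂(0.0817/0.8003) = -0.26897
  P(3)·log₂(P(3)/Q(3)) = 0.6826·log₂(0.6826/0.01) = 4.15906
  P(4)·log₂(P(4)/Q(4)) = 0.0534·log₂(0.0534/0.1414) = -0.07502

D_KL(P||Q) = 0.34933 - 0.26897 + 4.15906 - 0.07502 = 4.16440 ≈ 4.1644 bits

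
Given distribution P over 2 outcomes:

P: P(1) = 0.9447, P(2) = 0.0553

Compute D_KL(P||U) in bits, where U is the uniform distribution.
0.6915 bits

U(i) = 1/2 for all i

D_KL(P||U) = Σ P(x) log₂(P(x) / (1/2))
           = Σ P(x) log₂(P(x)) + log₂(2)
           = log₂(2) - H(P)

H(P) = -Σ P(x) log₂(P(x)):
  -P(1)·log₂(P(1)) = -(0.9447)·log₂(0.9447) = 0.07753
  -P(2)·log₂(P(2)) = -(0.0553)·log₂(0.0553) = 0.23096
H(P) = 0.07753 + 0.23096 = 0.30849 bits

log₂(2) = 1.00000 bits

D_KL(P||U) = 1.00000 - 0.30849 = 0.69151 ≈ 0.6915 bits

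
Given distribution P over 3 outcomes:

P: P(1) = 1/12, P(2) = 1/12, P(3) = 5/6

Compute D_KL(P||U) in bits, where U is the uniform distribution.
0.7683 bits

U(i) = 1/3 for all i

D_KL(P||U) = Σ P(x) log₂(P(x) / (1/3))
           = Σ P(x) log₂(P(x)) + log₂(3)
           = log₂(3) - H(P)

H(P) = -Σ P(x) log₂(P(x)):
  -P(1)·log₂(P(1)) = -(1/12)·log₂(1/12) = 0.29875
  -P(2)·log₂(P(2)) = -(1/12)·log₂(1/12) = 0.29875
  -P(3)·log₂(P(3)) = -(5/6)·log₂(5/6) = 0.21920
H(P) = 0.29875 + 0.29875 + 0.21920 = 0.81670 bits

log₂(3) = 1.58496 bits

D_KL(P||U) = 1.58496 - 0.81670 = 0.76826 ≈ 0.7683 bits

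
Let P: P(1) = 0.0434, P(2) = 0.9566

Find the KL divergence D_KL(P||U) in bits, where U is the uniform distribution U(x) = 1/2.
0.7423 bits

U(i) = 1/2 for all i

D_KL(P||U) = Σ P(x) log₂(P(x) / (1/2))
           = Σ P(x) log₂(P(x)) + log₂(2)
           = log₂(2) - H(P)

H(P) = -Σ P(x) log₂(P(x)):
  -P(1)·log₂(P(1)) = -(0.0434)·log₂(0.0434) = 0.19644
  -P(2)·log₂(P(2)) = -(0.9566)·log₂(0.9566) = 0.06123
H(P) = 0.19644 + 0.06123 = 0.25767 bits

log₂(2) = 1.00000 bits

D_KL(P||U) = 1.00000 - 0.25767 = 0.74233 ≈ 0.7423 bits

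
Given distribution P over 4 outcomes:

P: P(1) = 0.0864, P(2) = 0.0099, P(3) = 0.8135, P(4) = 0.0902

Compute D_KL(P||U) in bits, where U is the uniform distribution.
1.0735 bits

U(i) = 1/4 for all i

D_KL(P||U) = Σ P(x) log₂(P(x) / (1/4))
           = Σ P(x) log₂(P(x)) + log₂(4)
           = log₂(4) - H(P)

H(P) = -Σ P(x) log₂(P(x)):
  -P(1)·log₂(P(1)) = -(0.0864)·log₂(0.0864) = 0.30524
  -P(2)·log₂(P(2)) = -(0.0099)·log₂(0.0099) = 0.06592
  -P(3)·log₂(P(3)) = -(0.8135)·log₂(0.8135) = 0.24225
  -P(4)·log₂(P(4)) = -(0.0902)·log₂(0.0902) = 0.31306
H(P) = 0.30524 + 0.06592 + 0.24225 + 0.31306 = 0.92647 bits

log₂(4) = 2.00000 bits

D_KL(P||U) = 2.00000 - 0.92647 = 1.07353 ≈ 1.0735 bits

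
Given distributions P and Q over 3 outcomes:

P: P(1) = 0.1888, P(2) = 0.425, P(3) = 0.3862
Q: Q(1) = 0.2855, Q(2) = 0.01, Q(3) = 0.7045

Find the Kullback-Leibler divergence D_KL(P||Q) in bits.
1.8514 bits

D_KL(P||Q) = Σ P(x) log₂(P(x)/Q(x))

Computing term by term:
  P(1)·log₂(P(1)/Q(1)) = 0.1888·log₂(0.1888/0.2855) = -0.11264
  P(2)·log₂(P(2)/Q(2)) = 0.425·log₂(0.425/0.01) = 2.29899
  P(3)·log₂(P(3)/Q(3)) = 0.3862·log₂(0.3862/0.7045) = -0.33493

D_KL(P||Q) = -0.11264 + 2.29899 - 0.33493 = 1.85142 ≈ 1.8514 bits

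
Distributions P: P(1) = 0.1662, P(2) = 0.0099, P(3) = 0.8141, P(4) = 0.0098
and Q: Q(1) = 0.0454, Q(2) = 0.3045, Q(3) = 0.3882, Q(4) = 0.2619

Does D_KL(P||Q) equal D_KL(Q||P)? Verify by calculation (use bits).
D_KL(P||Q) = 1.0856 bits, D_KL(Q||P) = 2.2468 bits. No — D_KL(P||Q) ≠ D_KL(Q||P) for this pair.

D_KL(P||Q) = Σ P(x) log₂(P(x)/Q(x))

Computing term by term:
  P(1)·log₂(P(1)/Q(1)) = 0.1662·log₂(0.1662/0.0454) = 0.31115
  P(2)·log₂(P(2)/Q(2)) = 0.0099·log₂(0.0099/0.3045) = -0.04893
  P(3)·log₂(P(3)/Q(3)) = 0.8141·log₂(0.8141/0.3882) = 0.86979
  P(4)·log₂(P(4)/Q(4)) = 0.0098·log₂(0.0098/0.2619) = -0.04645

D_KL(P||Q) = 0.31115 - 0.04893 + 0.86979 - 0.04645 = 1.08556 ≈ 1.0856 bits

D_KL(Q||P) = Σ Q(x) log₂(Q(x)/P(x))

Computing term by term:
  Q(1)·log₂(Q(1)/P(1)) = 0.0454·log₂(0.0454/0.1662) = -0.08500
  Q(2)·log₂(Q(2)/P(2)) = 0.3045·log₂(0.3045/0.0099) = 1.50510
  Q(3)·log₂(Q(3)/P(3)) = 0.3882·log₂(0.3882/0.8141) = -0.41476
  Q(4)·log₂(Q(4)/P(4)) = 0.2619·log₂(0.2619/0.0098) = 1.24143

D_KL(Q||P) = -0.08500 + 1.50510 - 0.41476 + 1.24143 = 2.24677 ≈ 2.2468 bits

These are NOT equal (difference: 1.1612 bits). KL divergence is asymmetric: D_KL(P||Q) ≠ D_KL(Q||P) in general.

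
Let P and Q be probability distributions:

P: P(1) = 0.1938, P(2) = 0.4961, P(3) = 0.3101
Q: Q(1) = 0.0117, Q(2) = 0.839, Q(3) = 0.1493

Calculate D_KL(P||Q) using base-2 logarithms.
0.7358 bits

D_KL(P||Q) = Σ P(x) log₂(P(x)/Q(x))

Computing term by term:
  P(1)·log₂(P(1)/Q(1)) = 0.1938·log₂(0.1938/0.0117) = 0.78489
  P(2)·log₂(P(2)/Q(2)) = 0.4961·log₂(0.4961/0.839) = -0.37606
  P(3)·log₂(P(3)/Q(3)) = 0.3101·log₂(0.3101/0.1493) = 0.32701

D_KL(P||Q) = 0.78489 - 0.37606 + 0.32701 = 0.73584 ≈ 0.7358 bits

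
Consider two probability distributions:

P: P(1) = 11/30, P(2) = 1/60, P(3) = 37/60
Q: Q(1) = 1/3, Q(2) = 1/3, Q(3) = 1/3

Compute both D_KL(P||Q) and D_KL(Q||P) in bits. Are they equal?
D_KL(P||Q) = 0.5257 bits, D_KL(Q||P) = 1.0990 bits. No, they are not equal.

D_KL(P||Q) = Σ P(x) log₂(P(x)/Q(x))

Computing term by term:
  P(1)·log₂(P(1)/Q(1)) = (11/30)·log₂((11/30)/(1/3)) = 0.05042
  P(2)·log₂(P(2)/Q(2)) = (1/60)·log₂((1/60)/(1/3)) = -0.07203
  P(3)·log₂(P(3)/Q(3)) = (37/60)·log₂((37/60)/(1/3)) = 0.54731

D_KL(P||Q) = 0.05042 - 0.07203 + 0.54731 = 0.52570 ≈ 0.5257 bits

D_KL(Q||P) = Σ Q(x) log₂(Q(x)/P(x))

Computing term by term:
  Q(1)·log₂(Q(1)/P(1)) = (1/3)·log₂((1/3)/(11/30)) = -0.04583
  Q(2)·log₂(Q(2)/P(2)) = (1/3)·log₂((1/3)/(1/60)) = 1.44064
  Q(3)·log₂(Q(3)/P(3)) = (1/3)·log₂((1/3)/(37/60)) = -0.29584

D_KL(Q||P) = -0.04583 + 1.44064 - 0.29584 = 1.09897 ≈ 1.0990 bits

These are NOT equal (difference: 0.5733 bits). KL divergence is asymmetric: D_KL(P||Q) ≠ D_KL(Q||P) in general.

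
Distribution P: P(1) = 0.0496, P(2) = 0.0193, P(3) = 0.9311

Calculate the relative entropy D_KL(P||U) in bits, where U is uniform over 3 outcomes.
1.1642 bits

U(i) = 1/3 for all i

D_KL(P||U) = Σ P(x) log₂(P(x) / (1/3))
           = Σ P(x) log₂(P(x)) + log₂(3)
           = log₂(3) - H(P)

H(P) = -Σ P(x) log₂(P(x)):
  -P(1)·log₂(P(1)) = -(0.0496)·log₂(0.0496) = 0.21494
  -P(2)·log₂(P(2)) = -(0.0193)·log₂(0.0193) = 0.10992
  -P(3)·log₂(P(3)) = -(0.9311)·log₂(0.9311) = 0.09590
H(P) = 0.21494 + 0.10992 + 0.09590 = 0.42076 bits

log₂(3) = 1.58496 bits

D_KL(P||U) = 1.58496 - 0.42076 = 1.16420 ≈ 1.1642 bits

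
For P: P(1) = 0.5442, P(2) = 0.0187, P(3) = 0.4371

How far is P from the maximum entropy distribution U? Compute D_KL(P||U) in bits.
0.4780 bits

U(i) = 1/3 for all i

D_KL(P||U) = Σ P(x) log₂(P(x) / (1/3))
           = Σ P(x) log₂(P(x)) + log₂(3)
           = log₂(3) - H(P)

H(P) = -Σ P(x) log₂(P(x)):
  -P(1)·log₂(P(1)) = -(0.5442)·log₂(0.5442) = 0.47769
  -P(2)·log₂(P(2)) = -(0.0187)·log₂(0.0187) = 0.10735
  -P(3)·log₂(P(3)) = -(0.4371)·log₂(0.4371) = 0.52188
H(P) = 0.47769 + 0.10735 + 0.52188 = 1.10692 bits

log₂(3) = 1.58496 bits

D_KL(P||U) = 1.58496 - 1.10692 = 0.47804 ≈ 0.4780 bits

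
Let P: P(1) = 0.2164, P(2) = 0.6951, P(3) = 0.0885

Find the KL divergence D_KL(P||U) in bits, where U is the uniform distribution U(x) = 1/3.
0.4328 bits

U(i) = 1/3 for all i

D_KL(P||U) = Σ P(x) log₂(P(x) / (1/3))
           = Σ P(x) log₂(P(x)) + log₂(3)
           = log₂(3) - H(P)

H(P) = -Σ P(x) log₂(P(x)):
  -P(1)·log₂(P(1)) = -(0.2164)·log₂(0.2164) = 0.47786
  -P(2)·log₂(P(2)) = -(0.6951)·log₂(0.6951) = 0.36472
  -P(3)·log₂(P(3)) = -(0.0885)·log₂(0.0885) = 0.30959
H(P) = 0.47786 + 0.36472 + 0.30959 = 1.15217 bits

log₂(3) = 1.58496 bits

D_KL(P||U) = 1.58496 - 1.15217 = 0.43279 ≈ 0.4328 bits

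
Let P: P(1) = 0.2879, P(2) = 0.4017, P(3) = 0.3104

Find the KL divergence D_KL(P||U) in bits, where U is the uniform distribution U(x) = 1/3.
0.0153 bits

U(i) = 1/3 for all i

D_KL(P||U) = Σ P(x) log₂(P(x) / (1/3))
           = Σ P(x) log₂(P(x)) + log₂(3)
           = log₂(3) - H(P)

H(P) = -Σ P(x) log₂(P(x)):
  -P(1)·log₂(P(1)) = -(0.2879)·log₂(0.2879) = 0.51717
  -P(2)·log₂(P(2)) = -(0.4017)·log₂(0.4017) = 0.52856
  -P(3)·log₂(P(3)) = -(0.3104)·log₂(0.3104) = 0.52389
H(P) = 0.51717 + 0.52856 + 0.52389 = 1.56962 bits

log₂(3) = 1.58496 bits

D_KL(P||U) = 1.58496 - 1.56962 = 0.01534 ≈ 0.0153 bits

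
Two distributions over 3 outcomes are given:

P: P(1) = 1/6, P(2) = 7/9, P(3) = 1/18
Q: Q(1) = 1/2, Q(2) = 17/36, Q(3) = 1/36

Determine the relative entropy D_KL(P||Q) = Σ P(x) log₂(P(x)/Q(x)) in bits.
0.3513 bits

D_KL(P||Q) = Σ P(x) log₂(P(x)/Q(x))

Computing term by term:
  P(1)·log₂(P(1)/Q(1)) = (1/6)·log₂((1/6)/(1/2)) = -0.26416
  P(2)·log₂(P(2)/Q(2)) = (7/9)·log₂((7/9)/(17/36)) = 0.55992
  P(3)·log₂(P(3)/Q(3)) = (1/18)·log₂((1/18)/(1/36)) = 0.05556

D_KL(P||Q) = -0.26416 + 0.55992 + 0.05556 = 0.35132 ≈ 0.3513 bits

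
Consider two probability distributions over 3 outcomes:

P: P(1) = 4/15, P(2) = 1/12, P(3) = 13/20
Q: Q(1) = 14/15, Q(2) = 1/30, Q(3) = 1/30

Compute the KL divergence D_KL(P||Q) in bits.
2.4137 bits

D_KL(P||Q) = Σ P(x) log₂(P(x)/Q(x))

Computing term by term:
  P(1)·log₂(P(1)/Q(1)) = (4/15)·log₂((4/15)/(14/15)) = -0.48196
  P(2)·log₂(P(2)/Q(2)) = (1/12)·log₂((1/12)/(1/30)) = 0.11016
  P(3)·log₂(P(3)/Q(3)) = (13/20)·log₂((13/20)/(1/30)) = 2.78551

D_KL(P||Q) = -0.48196 + 0.11016 + 2.78551 = 2.41371 ≈ 2.4137 bits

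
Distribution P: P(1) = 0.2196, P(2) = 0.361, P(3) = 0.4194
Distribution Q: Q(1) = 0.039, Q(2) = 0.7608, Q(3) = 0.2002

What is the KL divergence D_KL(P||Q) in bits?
0.6067 bits

D_KL(P||Q) = Σ P(x) log₂(P(x)/Q(x))

Computing term by term:
  P(1)·log₂(P(1)/Q(1)) = 0.2196·log₂(0.2196/0.039) = 0.54754
  P(2)·log₂(P(2)/Q(2)) = 0.361·log₂(0.361/0.7608) = -0.38826
  P(3)·log₂(P(3)/Q(3)) = 0.4194·log₂(0.4194/0.2002) = 0.44745

D_KL(P||Q) = 0.54754 - 0.38826 + 0.44745 = 0.60673 ≈ 0.6067 bits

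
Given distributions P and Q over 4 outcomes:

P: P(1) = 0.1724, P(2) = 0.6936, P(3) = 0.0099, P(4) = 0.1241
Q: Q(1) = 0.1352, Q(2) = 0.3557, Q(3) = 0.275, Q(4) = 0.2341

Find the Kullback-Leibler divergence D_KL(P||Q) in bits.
0.5676 bits

D_KL(P||Q) = Σ P(x) log₂(P(x)/Q(x))

Computing term by term:
  P(1)·log₂(P(1)/Q(1)) = 0.1724·log₂(0.1724/0.1352) = 0.06045
  P(2)·log₂(P(2)/Q(2)) = 0.6936·log₂(0.6936/0.3557) = 0.66824
  P(3)·log₂(P(3)/Q(3)) = 0.0099·log₂(0.0099/0.275) = -0.04748
  P(4)·log₂(P(4)/Q(4)) = 0.1241·log₂(0.1241/0.2341) = -0.11363

D_KL(P||Q) = 0.06045 + 0.66824 - 0.04748 - 0.11363 = 0.56758 ≈ 0.5676 bits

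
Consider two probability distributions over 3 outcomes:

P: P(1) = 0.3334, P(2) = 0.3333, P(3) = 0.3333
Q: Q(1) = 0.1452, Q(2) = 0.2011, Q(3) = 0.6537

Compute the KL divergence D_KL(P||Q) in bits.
0.3189 bits

D_KL(P||Q) = Σ P(x) log₂(P(x)/Q(x))

Computing term by term:
  P(1)·log₂(P(1)/Q(1)) = 0.3334·log₂(0.3334/0.1452) = 0.39982
  P(2)·log₂(P(2)/Q(2)) = 0.3333·log₂(0.3333/0.2011) = 0.24295
  P(3)·log₂(P(3)/Q(3)) = 0.3333·log₂(0.3333/0.6537) = -0.32390

D_KL(P||Q) = 0.39982 + 0.24295 - 0.32390 = 0.31887 ≈ 0.3189 bits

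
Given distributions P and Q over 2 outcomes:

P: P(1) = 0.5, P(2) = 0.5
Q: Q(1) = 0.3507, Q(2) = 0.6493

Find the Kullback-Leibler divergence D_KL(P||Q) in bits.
0.0674 bits

D_KL(P||Q) = Σ P(x) log₂(P(x)/Q(x))

Computing term by term:
  P(1)·log₂(P(1)/Q(1)) = 0.5·log₂(0.5/0.3507) = 0.25585
  P(2)·log₂(P(2)/Q(2)) = 0.5·log₂(0.5/0.6493) = -0.18848

D_KL(P||Q) = 0.25585 - 0.18848 = 0.06737 ≈ 0.0674 bits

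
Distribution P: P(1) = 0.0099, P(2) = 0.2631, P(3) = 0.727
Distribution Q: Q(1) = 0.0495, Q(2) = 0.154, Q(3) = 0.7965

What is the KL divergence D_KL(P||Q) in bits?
0.0845 bits

D_KL(P||Q) = Σ P(x) log₂(P(x)/Q(x))

Computing term by term:
  P(1)·log₂(P(1)/Q(1)) = 0.0099·log₂(0.0099/0.0495) = -0.02299
  P(2)·log₂(P(2)/Q(2)) = 0.2631·log₂(0.2631/0.154) = 0.20329
  P(3)·log₂(P(3)/Q(3)) = 0.727·log₂(0.727/0.7965) = -0.09576

D_KL(P||Q) = -0.02299 + 0.20329 - 0.09576 = 0.08454 ≈ 0.0845 bits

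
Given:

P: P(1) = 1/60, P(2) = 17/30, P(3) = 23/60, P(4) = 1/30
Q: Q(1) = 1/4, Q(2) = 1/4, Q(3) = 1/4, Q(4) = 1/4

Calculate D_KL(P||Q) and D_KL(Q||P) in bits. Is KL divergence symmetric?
D_KL(P||Q) = 0.7434 bits, D_KL(Q||P) = 1.2541 bits. No, KL divergence is not symmetric.

D_KL(P||Q) = Σ P(x) log₂(P(x)/Q(x))

Computing term by term:
  P(1)·log₂(P(1)/Q(1)) = (1/60)·log₂((1/60)/(1/4)) = -0.06511
  P(2)·log₂(P(2)/Q(2)) = (17/30)·log₂((17/30)/(1/4)) = 0.66899
  P(3)·log₂(P(3)/Q(3)) = (23/60)·log₂((23/60)/(1/4)) = 0.23639
  P(4)·log₂(P(4)/Q(4)) = (1/30)·log₂((1/30)/(1/4)) = -0.09690

D_KL(P||Q) = -0.06511 + 0.66899 + 0.23639 - 0.09690 = 0.74337 ≈ 0.7434 bits

D_KL(Q||P) = Σ Q(x) log₂(Q(x)/P(x))

Computing term by term:
  Q(1)·log₂(Q(1)/P(1)) = (1/4)·log₂((1/4)/(1/60)) = 0.97672
  Q(2)·log₂(Q(2)/P(2)) = (1/4)·log₂((1/4)/(17/30)) = -0.29514
  Q(3)·log₂(Q(3)/P(3)) = (1/4)·log₂((1/4)/(23/60)) = -0.15417
  Q(4)·log₂(Q(4)/P(4)) = (1/4)·log₂((1/4)/(1/30)) = 0.72672

D_KL(Q||P) = 0.97672 - 0.29514 - 0.15417 + 0.72672 = 1.25413 ≈ 1.2541 bits

These are NOT equal (difference: 0.5107 bits). KL divergence is asymmetric: D_KL(P||Q) ≠ D_KL(Q||P) in general.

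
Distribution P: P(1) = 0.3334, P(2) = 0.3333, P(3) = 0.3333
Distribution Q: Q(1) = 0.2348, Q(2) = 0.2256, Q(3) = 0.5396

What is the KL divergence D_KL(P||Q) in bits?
0.1246 bits

D_KL(P||Q) = Σ P(x) log₂(P(x)/Q(x))

Computing term by term:
  P(1)·log₂(P(1)/Q(1)) = 0.3334·log₂(0.3334/0.2348) = 0.16864
  P(2)·log₂(P(2)/Q(2)) = 0.3333·log₂(0.3333/0.2256) = 0.18767
  P(3)·log₂(P(3)/Q(3)) = 0.3333·log₂(0.3333/0.5396) = -0.23167

D_KL(P||Q) = 0.16864 + 0.18767 - 0.23167 = 0.12464 ≈ 0.1246 bits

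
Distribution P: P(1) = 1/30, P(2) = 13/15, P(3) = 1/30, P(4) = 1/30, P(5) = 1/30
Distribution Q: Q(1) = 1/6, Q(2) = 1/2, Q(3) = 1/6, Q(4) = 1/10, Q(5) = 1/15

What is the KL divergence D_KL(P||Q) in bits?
0.4468 bits

D_KL(P||Q) = Σ P(x) log₂(P(x)/Q(x))

Computing term by term:
  P(1)·log₂(P(1)/Q(1)) = (1/30)·log₂((1/30)/(1/6)) = -0.07740
  P(2)·log₂(P(2)/Q(2)) = (13/15)·log₂((13/15)/(1/2)) = 0.68774
  P(3)·log₂(P(3)/Q(3)) = (1/30)·log₂((1/30)/(1/6)) = -0.07740
  P(4)·log₂(P(4)/Q(4)) = (1/30)·log₂((1/30)/(1/10)) = -0.05283
  P(5)·log₂(P(5)/Q(5)) = (1/30)·log₂((1/30)/(1/15)) = -0.03333

D_KL(P||Q) = -0.07740 + 0.68774 - 0.07740 - 0.05283 - 0.03333 = 0.44678 ≈ 0.4468 bits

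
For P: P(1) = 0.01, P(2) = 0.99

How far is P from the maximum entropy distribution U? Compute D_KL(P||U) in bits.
0.9192 bits

U(i) = 1/2 for all i

D_KL(P||U) = Σ P(x) log₂(P(x) / (1/2))
           = Σ P(x) log₂(P(x)) + log₂(2)
           = log₂(2) - H(P)

H(P) = -Σ P(x) log₂(P(x)):
  -P(1)·log₂(P(1)) = -(0.01)·log₂(0.01) = 0.06644
  -P(2)·log₂(P(2)) = -(0.99)·log₂(0.99) = 0.01435
H(P) = 0.06644 + 0.01435 = 0.08079 bits

log₂(2) = 1.00000 bits

D_KL(P||U) = 1.00000 - 0.08079 = 0.91921 ≈ 0.9192 bits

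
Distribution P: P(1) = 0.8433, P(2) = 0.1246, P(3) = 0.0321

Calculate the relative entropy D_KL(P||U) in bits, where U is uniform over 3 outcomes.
0.8440 bits

U(i) = 1/3 for all i

D_KL(P||U) = Σ P(x) log₂(P(x) / (1/3))
           = Σ P(x) log₂(P(x)) + log₂(3)
           = log₂(3) - H(P)

H(P) = -Σ P(x) log₂(P(x)):
  -P(1)·log₂(P(1)) = -(0.8433)·log₂(0.8433) = 0.20735
  -P(2)·log₂(P(2)) = -(0.1246)·log₂(0.1246) = 0.37438
  -P(3)·log₂(P(3)) = -(0.0321)·log₂(0.0321) = 0.15926
H(P) = 0.20735 + 0.37438 + 0.15926 = 0.74099 bits

log₂(3) = 1.58496 bits

D_KL(P||U) = 1.58496 - 0.74099 = 0.84397 ≈ 0.8440 bits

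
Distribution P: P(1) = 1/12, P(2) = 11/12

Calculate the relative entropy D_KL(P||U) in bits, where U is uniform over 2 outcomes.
0.5862 bits

U(i) = 1/2 for all i

D_KL(P||U) = Σ P(x) log₂(P(x) / (1/2))
           = Σ P(x) log₂(P(x)) + log₂(2)
           = log₂(2) - H(P)

H(P) = -Σ P(x) log₂(P(x)):
  -P(1)·log₂(P(1)) = -(1/12)·log₂(1/12) = 0.29875
  -P(2)·log₂(P(2)) = -(11/12)·log₂(11/12) = 0.11507
H(P) = 0.29875 + 0.11507 = 0.41382 bits

log₂(2) = 1.00000 bits

D_KL(P||U) = 1.00000 - 0.41382 = 0.58618 ≈ 0.5862 bits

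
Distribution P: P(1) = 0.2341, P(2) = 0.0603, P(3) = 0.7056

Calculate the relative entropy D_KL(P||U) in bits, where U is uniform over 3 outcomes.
0.4953 bits

U(i) = 1/3 for all i

D_KL(P||U) = Σ P(x) log₂(P(x) / (1/3))
           = Σ P(x) log₂(P(x)) + log₂(3)
           = log₂(3) - H(P)

H(P) = -Σ P(x) log₂(P(x)):
  -P(1)·log₂(P(1)) = -(0.2341)·log₂(0.2341) = 0.49039
  -P(2)·log₂(P(2)) = -(0.0603)·log₂(0.0603) = 0.24432
  -P(3)·log₂(P(3)) = -(0.7056)·log₂(0.7056) = 0.35497
H(P) = 0.49039 + 0.24432 + 0.35497 = 1.08968 bits

log₂(3) = 1.58496 bits

D_KL(P||U) = 1.58496 - 1.08968 = 0.49528 ≈ 0.4953 bits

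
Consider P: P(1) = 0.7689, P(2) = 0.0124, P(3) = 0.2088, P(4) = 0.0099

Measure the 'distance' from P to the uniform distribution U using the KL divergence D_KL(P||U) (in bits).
1.0922 bits

U(i) = 1/4 for all i

D_KL(P||U) = Σ P(x) log₂(P(x) / (1/4))
           = Σ P(x) log₂(P(x)) + log₂(4)
           = log₂(4) - H(P)

H(P) = -Σ P(x) log₂(P(x)):
  -P(1)·log₂(P(1)) = -(0.7689)·log₂(0.7689) = 0.29151
  -P(2)·log₂(P(2)) = -(0.0124)·log₂(0.0124) = 0.07854
  -P(3)·log₂(P(3)) = -(0.2088)·log₂(0.2088) = 0.47185
  -P(4)·log₂(P(4)) = -(0.0099)·log₂(0.0099) = 0.06592
H(P) = 0.29151 + 0.07854 + 0.47185 + 0.06592 = 0.90782 bits

log₂(4) = 2.00000 bits

D_KL(P||U) = 2.00000 - 0.90782 = 1.09218 ≈ 1.0922 bits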